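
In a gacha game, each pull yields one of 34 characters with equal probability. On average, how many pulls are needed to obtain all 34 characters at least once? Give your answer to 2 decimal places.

After k distinct characters have appeared, the next pull gives a new one with probability (34-k)/34, so the expected wait for the (k+1)-th is 34/(34-k).
E[T] = 34/34 + 34/33 + 34/32 + ... + 34/2 + 34/1 = 34·H_{34}.
H_{34} = 4.118, so E[T] = 140.019.

140.02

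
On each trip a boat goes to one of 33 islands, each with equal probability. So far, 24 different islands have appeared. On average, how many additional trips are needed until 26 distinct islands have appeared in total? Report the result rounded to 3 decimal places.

7.792

The wait to go from k to k+1 distinct islands is geometric with mean 33/(33-k).
Sum over k = 24,...,25: E = 33/9 + 33/8 = 7.7917.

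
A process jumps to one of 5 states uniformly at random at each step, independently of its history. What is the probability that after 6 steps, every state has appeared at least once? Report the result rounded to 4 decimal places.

By inclusion–exclusion over which states are missing,
P(all seen) = Σ_{j=0}^{5} (-1)^j C(5,j)((5-j)/5)^6
= 1.00000 - 1.31072 + 0.46656 - 0.04096 + 0.00032 - 0.00000
= 0.11520.

0.1152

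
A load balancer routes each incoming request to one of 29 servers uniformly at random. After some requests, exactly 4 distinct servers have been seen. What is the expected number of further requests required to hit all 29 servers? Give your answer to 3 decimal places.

The wait to go from k to k+1 distinct servers is geometric with mean 29/(29-k).
Sum over k = 4,...,28: E = 29/25 + 29/24 + 29/23 + ... + 29/2 + 29/1 = 110.6628.

110.663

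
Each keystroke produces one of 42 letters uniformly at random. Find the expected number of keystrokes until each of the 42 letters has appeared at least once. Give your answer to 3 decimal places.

181.723

Split into phases: going from k distinct to k+1 distinct takes on average 42/(42-k) keystrokes.
E[T] = 42/42 + 42/41 + 42/40 + ... + 42/2 + 42/1 = 42·H_{42}.
H_{42} = 4.3267, so E[T] = 181.7232.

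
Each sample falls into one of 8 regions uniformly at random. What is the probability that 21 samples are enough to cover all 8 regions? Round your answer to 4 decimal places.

0.5793

Let A_i be the event that region i is missing after 21 samples. By inclusion–exclusion on the A_i,
P(all seen) = Σ_{j=0}^{8} (-1)^j C(8,j)((8-j)/8)^21
= 1.00000 - 0.48446 + 0.06660 - 0.00290 + 0.00003 - 0.00000 + 0.00000 - 0.00000 + 0.00000
= 0.57927.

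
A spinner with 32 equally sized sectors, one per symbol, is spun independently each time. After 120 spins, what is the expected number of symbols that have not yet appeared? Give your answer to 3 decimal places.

0.709

For each symbol, P(unseen after 120) = (31/32)^120 = 0.0222.
By linearity of expectation, E[unseen] = 32·(31/32)^120 = 0.7089.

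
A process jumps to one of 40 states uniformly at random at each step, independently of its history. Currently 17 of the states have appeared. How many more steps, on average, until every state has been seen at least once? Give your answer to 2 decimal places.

149.37

The wait to go from k to k+1 distinct states is geometric with mean 40/(40-k).
Sum over k = 17,...,39: E = 40/23 + 40/22 + 40/21 + ... + 40/2 + 40/1 = 149.372.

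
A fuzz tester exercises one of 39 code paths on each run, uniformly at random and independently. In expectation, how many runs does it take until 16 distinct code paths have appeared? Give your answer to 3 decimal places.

With k distinct code paths already seen, the next new one arrives after an expected 39/(39-k) runs.
Sum over k = 0,...,15: E = 39/39 + 39/38 + 39/37 + ... + 39/25 + 39/24 = 20.2508.

20.251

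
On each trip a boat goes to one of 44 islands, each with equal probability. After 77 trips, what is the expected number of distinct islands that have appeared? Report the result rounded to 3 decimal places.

36.507

For each island, P(seen in 77 trips) = 1 - (43/44)^77 = 0.8297.
By linearity of expectation, E[distinct seen] = 44·(1 - (43/44)^77) = 36.5068.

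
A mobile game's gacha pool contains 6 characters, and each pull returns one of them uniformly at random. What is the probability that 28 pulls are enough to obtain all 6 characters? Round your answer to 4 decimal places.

By inclusion–exclusion over which characters are missing,
P(all seen) = Σ_{j=0}^{6} (-1)^j C(6,j)((6-j)/6)^28
= 1.00000 - 0.03640 + 0.00018 - 0.00000 + 0.00000 - 0.00000 + 0.00000
= 0.96378.

0.9638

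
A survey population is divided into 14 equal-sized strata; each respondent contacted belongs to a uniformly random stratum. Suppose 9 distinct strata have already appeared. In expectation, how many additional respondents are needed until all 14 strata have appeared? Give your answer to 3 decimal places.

With k distinct strata already seen, the next new one takes an expected 14/(14-k) respondents.
Sum over k = 9,...,13: E = 14/5 + 14/4 + 14/3 + 14/2 + 14/1 = 31.9667.

31.967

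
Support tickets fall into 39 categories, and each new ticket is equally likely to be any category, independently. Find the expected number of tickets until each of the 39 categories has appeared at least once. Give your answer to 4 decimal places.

165.8882

After k distinct categories have appeared, the next ticket gives a new one with probability (39-k)/39, so the expected wait for the (k+1)-th is 39/(39-k).
E[T] = 39/39 + 39/38 + 39/37 + ... + 39/2 + 39/1 = 39·H_{39}.
H_{39} = 4.25354, so E[T] = 165.88818.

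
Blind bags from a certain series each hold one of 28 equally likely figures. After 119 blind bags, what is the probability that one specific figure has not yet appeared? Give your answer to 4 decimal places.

On each blind bag the fixed figure fails to appear with probability 27/28.
P(still missing after 119) = (27/28)^119 = 0.01320.

0.0132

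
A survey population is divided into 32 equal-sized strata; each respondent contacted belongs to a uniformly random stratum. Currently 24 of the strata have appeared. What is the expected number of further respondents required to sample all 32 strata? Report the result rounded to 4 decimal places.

With k distinct strata already seen, the next new one takes an expected 32/(32-k) respondents.
Sum over k = 24,...,31: E = 32/8 + 32/7 + 32/6 + ... + 32/2 + 32/1 = 86.97143.

86.9714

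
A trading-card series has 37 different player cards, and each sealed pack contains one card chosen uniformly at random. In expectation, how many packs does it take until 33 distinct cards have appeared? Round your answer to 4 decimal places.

With k distinct cards already seen, the next new one arrives after an expected 37/(37-k) packs.
Sum over k = 0,...,32: E = 37/37 + 37/36 + 37/35 + ... + 37/6 + 37/5 = 78.37536.

78.3754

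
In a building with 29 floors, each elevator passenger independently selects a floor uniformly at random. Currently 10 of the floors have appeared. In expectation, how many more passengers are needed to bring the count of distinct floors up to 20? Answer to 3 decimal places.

From k distinct to k+1 distinct takes on average 29/(29-k) passengers.
Sum over k = 10,...,19: E = 29/19 + 29/18 + 29/17 + ... + 29/11 + 29/10 = 20.8444.

20.844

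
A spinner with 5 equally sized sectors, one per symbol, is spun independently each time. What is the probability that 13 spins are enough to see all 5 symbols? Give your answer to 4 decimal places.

By inclusion–exclusion over which symbols are missing,
P(all seen) = Σ_{j=0}^{5} (-1)^j C(5,j)((5-j)/5)^13
= 1.00000 - 0.27488 + 0.01306 - 0.00007 + 0.00000 - 0.00000
= 0.73812.

0.7381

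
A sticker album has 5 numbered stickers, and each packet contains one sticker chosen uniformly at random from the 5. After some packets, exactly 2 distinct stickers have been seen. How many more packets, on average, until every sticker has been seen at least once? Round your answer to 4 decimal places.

9.1667

With k distinct stickers already seen, the next new one takes an expected 5/(5-k) packets.
Sum over k = 2,...,4: E = 5/3 + 5/2 + 5/1 = 9.16667.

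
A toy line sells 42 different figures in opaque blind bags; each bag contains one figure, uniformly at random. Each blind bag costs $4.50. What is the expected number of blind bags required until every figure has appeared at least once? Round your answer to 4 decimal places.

181.7232

The wait to go from k to k+1 distinct figures is geometric with mean 42/(42-k).
E[T] = 42/42 + 42/41 + 42/40 + ... + 42/2 + 42/1 = 42·H_{42}.
H_{42} = 4.32674, so E[T] = 181.72320.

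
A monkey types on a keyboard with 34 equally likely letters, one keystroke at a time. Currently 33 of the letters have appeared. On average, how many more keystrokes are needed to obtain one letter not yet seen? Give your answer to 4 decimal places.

Each keystroke yields a new letter with probability (34-33)/34 = 1/34, so the wait is geometric with mean 34/1.
E = 34/1 = 34.00000.

34.0000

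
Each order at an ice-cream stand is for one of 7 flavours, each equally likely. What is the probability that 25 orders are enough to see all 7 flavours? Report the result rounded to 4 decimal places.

By inclusion–exclusion over which flavours are missing,
P(all seen) = Σ_{j=0}^{7} (-1)^j C(7,j)((7-j)/7)^25
= 1.00000 - 0.14840 + 0.00467 - 0.00003 + 0.00000 - 0.00000 + 0.00000 - 0.00000
= 0.85624.

0.8562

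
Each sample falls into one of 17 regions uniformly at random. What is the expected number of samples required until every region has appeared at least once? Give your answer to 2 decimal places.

The wait to go from k to k+1 distinct regions is geometric with mean 17/(17-k).
E[T] = 17/17 + 17/16 + 17/15 + ... + 17/2 + 17/1 = 17·H_{17}.
H_{17} = 3.440, so E[T] = 58.472.

58.47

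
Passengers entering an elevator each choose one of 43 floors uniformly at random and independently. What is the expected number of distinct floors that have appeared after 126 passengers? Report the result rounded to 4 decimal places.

For each floor, P(seen in 126 passengers) = 1 - (42/43)^126 = 0.94843.
By linearity of expectation, E[distinct seen] = 43·(1 - (42/43)^126) = 40.78255.

40.7826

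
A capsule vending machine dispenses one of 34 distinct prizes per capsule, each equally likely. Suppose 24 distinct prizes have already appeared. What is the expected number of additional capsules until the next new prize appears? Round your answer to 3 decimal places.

3.400

The number of capsules until the next new prize is geometric with success probability 10/34, so its mean is 34/10.
E = 34/10 = 3.4000.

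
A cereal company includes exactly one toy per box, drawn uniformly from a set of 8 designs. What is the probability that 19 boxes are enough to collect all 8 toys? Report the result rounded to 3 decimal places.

Let A_i be the event that toy i is missing after 19 boxes. By inclusion–exclusion on the A_i,
P(all seen) = Σ_{j=0}^{8} (-1)^j C(8,j)((8-j)/8)^19
= 1.0000 - 0.6328 + 0.1184 - 0.0074 + 0.0001 - 0.0000 + 0.0000 - 0.0000 + 0.0000
= 0.4783.

0.478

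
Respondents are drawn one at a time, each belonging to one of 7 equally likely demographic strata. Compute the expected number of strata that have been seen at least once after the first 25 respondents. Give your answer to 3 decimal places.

6.852

For each stratum, P(seen in 25 respondents) = 1 - (6/7)^25 = 0.9788.
By linearity of expectation, E[distinct seen] = 7·(1 - (6/7)^25) = 6.8516.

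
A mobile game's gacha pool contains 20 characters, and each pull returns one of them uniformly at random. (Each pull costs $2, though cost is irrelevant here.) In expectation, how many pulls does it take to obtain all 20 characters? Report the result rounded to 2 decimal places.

After k distinct characters have appeared, the next pull gives a new one with probability (20-k)/20, so the expected wait for the (k+1)-th is 20/(20-k).
E[T] = 20/20 + 20/19 + 20/18 + ... + 20/2 + 20/1 = 20·H_{20}.
H_{20} = 3.598, so E[T] = 71.955.

71.95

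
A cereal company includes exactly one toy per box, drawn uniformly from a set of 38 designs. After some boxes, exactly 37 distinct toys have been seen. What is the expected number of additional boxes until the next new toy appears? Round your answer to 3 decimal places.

Each box yields a new toy with probability (38-37)/38 = 1/38, so the wait is geometric with mean 38/1.
E = 38/1 = 38.0000.

38.000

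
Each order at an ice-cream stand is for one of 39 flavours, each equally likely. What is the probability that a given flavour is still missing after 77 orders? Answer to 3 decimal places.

Each order misses the fixed flavour with probability (39-1)/39 = 38/39, independently.
P(still missing after 77) = (38/39)^77 = 0.1353.

0.135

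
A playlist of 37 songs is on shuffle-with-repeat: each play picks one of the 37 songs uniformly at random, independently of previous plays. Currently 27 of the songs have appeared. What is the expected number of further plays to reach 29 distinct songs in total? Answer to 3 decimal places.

With k distinct songs already seen, the next new one takes an expected 37/(37-k) plays.
Sum over k = 27,...,28: E = 37/10 + 37/9 = 7.8111.

7.811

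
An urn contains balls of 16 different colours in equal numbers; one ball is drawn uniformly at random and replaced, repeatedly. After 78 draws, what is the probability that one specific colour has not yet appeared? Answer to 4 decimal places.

Each draw misses the fixed colour with probability (16-1)/16 = 15/16, independently.
P(still missing after 78) = (15/16)^78 = 0.00651.

0.0065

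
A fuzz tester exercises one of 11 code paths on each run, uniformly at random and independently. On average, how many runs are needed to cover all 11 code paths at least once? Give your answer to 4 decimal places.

33.2187

After k distinct code paths have appeared, the next run gives a new one with probability (11-k)/11, so the expected wait for the (k+1)-th is 11/(11-k).
E[T] = 11/11 + 11/10 + 11/9 + ... + 11/2 + 11/1 = 11·H_{11}.
H_{11} = 3.01988, so E[T] = 33.21865.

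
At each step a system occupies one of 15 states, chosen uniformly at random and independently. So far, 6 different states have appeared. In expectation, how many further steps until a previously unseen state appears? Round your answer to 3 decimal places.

The number of steps until the next new state is geometric with success probability 9/15, so its mean is 15/9.
E = 15/9 = 1.6667.

1.667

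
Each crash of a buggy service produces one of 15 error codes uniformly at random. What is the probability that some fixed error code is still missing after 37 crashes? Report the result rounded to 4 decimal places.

Each crash misses the fixed error code with probability (15-1)/15 = 14/15, independently.
P(still missing after 37) = (14/15)^37 = 0.07787.

0.0779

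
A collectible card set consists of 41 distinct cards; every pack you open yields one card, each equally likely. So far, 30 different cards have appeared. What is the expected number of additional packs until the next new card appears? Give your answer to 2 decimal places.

Each pack yields a new card with probability (41-30)/41 = 11/41, so the wait is geometric with mean 41/11.
E = 41/11 = 3.727.

3.73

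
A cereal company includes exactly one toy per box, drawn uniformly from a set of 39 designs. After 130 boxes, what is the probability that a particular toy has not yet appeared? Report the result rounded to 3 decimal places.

0.034

Each box misses the fixed toy with probability (39-1)/39 = 38/39, independently.
P(still missing after 130) = (38/39)^130 = 0.0342.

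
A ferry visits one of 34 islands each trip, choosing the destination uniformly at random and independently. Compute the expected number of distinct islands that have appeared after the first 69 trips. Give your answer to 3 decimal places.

For each island, P(seen in 69 trips) = 1 - (33/34)^69 = 0.8725.
By linearity of expectation, E[distinct seen] = 34·(1 - (33/34)^69) = 29.6659.

29.666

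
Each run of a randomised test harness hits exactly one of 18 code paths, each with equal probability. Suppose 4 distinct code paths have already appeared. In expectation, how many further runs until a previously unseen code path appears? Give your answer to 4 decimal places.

1.2857

The number of runs until the next new code path is geometric with success probability 14/18, so its mean is 18/14.
E = 18/14 = 1.28571.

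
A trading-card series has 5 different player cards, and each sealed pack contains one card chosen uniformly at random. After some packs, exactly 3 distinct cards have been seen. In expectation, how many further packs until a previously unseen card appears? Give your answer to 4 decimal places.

Each pack yields a new card with probability (5-3)/5 = 2/5, so the wait is geometric with mean 5/2.
E = 5/2 = 2.50000.

2.5000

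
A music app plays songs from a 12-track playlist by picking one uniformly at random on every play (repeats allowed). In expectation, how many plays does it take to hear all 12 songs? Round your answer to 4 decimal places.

37.2385

Split into phases: going from k distinct to k+1 distinct takes on average 12/(12-k) plays.
E[T] = 12/12 + 12/11 + 12/10 + ... + 12/2 + 12/1 = 12·H_{12}.
H_{12} = 3.10321, so E[T] = 37.23853.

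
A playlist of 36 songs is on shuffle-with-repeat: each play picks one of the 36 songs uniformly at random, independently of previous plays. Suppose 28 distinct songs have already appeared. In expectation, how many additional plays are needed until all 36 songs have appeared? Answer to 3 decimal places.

With k distinct songs already seen, the next new one takes an expected 36/(36-k) plays.
Sum over k = 28,...,35: E = 36/8 + 36/7 + 36/6 + ... + 36/2 + 36/1 = 97.8429.

97.843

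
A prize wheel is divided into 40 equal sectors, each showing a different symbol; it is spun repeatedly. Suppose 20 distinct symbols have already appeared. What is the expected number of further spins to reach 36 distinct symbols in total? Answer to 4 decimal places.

60.5763

From k distinct to k+1 distinct takes on average 40/(40-k) spins.
Sum over k = 20,...,35: E = 40/20 + 40/19 + 40/18 + ... + 40/6 + 40/5 = 60.57625.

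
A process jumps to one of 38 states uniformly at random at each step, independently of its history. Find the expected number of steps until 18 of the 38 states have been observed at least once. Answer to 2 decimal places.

With k distinct states already seen, the next new one arrives after an expected 38/(38-k) steps.
Sum over k = 0,...,17: E = 38/38 + 38/37 + 38/36 + ... + 38/22 + 38/21 = 23.946.

23.95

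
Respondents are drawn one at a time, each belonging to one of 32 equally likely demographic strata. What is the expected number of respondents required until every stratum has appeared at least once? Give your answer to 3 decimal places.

After k distinct strata have appeared, the next respondent gives a new one with probability (32-k)/32, so the expected wait for the (k+1)-th is 32/(32-k).
E[T] = 32/32 + 32/31 + 32/30 + ... + 32/2 + 32/1 = 32·H_{32}.
H_{32} = 4.0585, so E[T] = 129.8718.

129.872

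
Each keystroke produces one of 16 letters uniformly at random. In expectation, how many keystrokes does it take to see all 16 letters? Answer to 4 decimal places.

54.0917

Split into phases: going from k distinct to k+1 distinct takes on average 16/(16-k) keystrokes.
E[T] = 16/16 + 16/15 + 16/14 + ... + 16/2 + 16/1 = 16·H_{16}.
H_{16} = 3.38073, so E[T] = 54.09166.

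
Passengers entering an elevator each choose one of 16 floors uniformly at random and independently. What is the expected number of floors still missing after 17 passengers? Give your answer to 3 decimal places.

5.341

For each floor, P(unseen after 17) = (15/16)^17 = 0.3338.
By linearity of expectation, E[unseen] = 16·(15/16)^17 = 5.3411.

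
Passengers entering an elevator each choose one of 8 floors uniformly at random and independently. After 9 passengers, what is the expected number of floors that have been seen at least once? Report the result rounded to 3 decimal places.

5.595

For each floor, P(seen in 9 passengers) = 1 - (7/8)^9 = 0.6993.
By linearity of expectation, E[distinct seen] = 8·(1 - (7/8)^9) = 5.5947.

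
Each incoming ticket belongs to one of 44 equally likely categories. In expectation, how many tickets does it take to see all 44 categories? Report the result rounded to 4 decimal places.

192.3999

Split into phases: going from k distinct to k+1 distinct takes on average 44/(44-k) tickets.
E[T] = 44/44 + 44/43 + 44/42 + ... + 44/2 + 44/1 = 44·H_{44}.
H_{44} = 4.37273, so E[T] = 192.39994.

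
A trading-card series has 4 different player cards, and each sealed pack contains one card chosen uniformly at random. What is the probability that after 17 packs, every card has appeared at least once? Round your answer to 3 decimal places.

0.970

By inclusion–exclusion over which cards are missing,
P(all seen) = Σ_{j=0}^{4} (-1)^j C(4,j)((4-j)/4)^17
= 1.0000 - 0.0301 + 0.0000 - 0.0000 + 0.0000
= 0.9700.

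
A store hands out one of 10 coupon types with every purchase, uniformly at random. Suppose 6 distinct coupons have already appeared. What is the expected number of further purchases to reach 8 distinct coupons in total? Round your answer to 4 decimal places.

From k distinct to k+1 distinct takes on average 10/(10-k) purchases.
Sum over k = 6,...,7: E = 10/4 + 10/3 = 5.83333.

5.8333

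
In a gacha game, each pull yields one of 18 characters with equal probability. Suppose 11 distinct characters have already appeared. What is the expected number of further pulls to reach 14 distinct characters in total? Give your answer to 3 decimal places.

From k distinct to k+1 distinct takes on average 18/(18-k) pulls.
Sum over k = 11,...,13: E = 18/7 + 18/6 + 18/5 = 9.1714.

9.171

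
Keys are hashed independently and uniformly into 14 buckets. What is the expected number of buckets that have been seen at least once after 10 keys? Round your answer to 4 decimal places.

For each bucket, P(seen in 10 keys) = 1 - (13/14)^10 = 0.52340.
By linearity of expectation, E[distinct seen] = 14·(1 - (13/14)^10) = 7.32761.

7.3276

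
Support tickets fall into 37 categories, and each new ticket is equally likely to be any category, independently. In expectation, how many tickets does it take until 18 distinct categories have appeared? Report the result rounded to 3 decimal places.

24.192

Going from k to k+1 distinct takes a geometric number of tickets with mean 37/(37-k).
Sum over k = 0,...,17: E = 37/37 + 37/36 + 37/35 + ... + 37/21 + 37/20 = 24.1923.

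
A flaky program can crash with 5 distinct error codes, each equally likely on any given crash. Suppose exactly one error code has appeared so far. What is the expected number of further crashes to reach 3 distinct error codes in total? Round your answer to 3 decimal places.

With k distinct error codes already seen, the next new one takes an expected 5/(5-k) crashes.
Sum over k = 1,...,2: E = 5/4 + 5/3 = 2.9167.

2.917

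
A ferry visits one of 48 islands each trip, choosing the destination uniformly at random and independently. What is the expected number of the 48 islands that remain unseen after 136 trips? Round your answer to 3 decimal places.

For each island, P(unseen after 136) = (47/48)^136 = 0.0571.
By linearity of expectation, E[unseen] = 48·(47/48)^136 = 2.7399.

2.740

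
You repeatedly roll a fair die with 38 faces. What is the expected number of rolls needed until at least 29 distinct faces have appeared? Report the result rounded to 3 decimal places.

Going from k to k+1 distinct takes a geometric number of rolls with mean 38/(38-k).
Sum over k = 0,...,28: E = 38/38 + 38/37 + 38/36 + ... + 38/11 + 38/10 = 53.1595.

53.159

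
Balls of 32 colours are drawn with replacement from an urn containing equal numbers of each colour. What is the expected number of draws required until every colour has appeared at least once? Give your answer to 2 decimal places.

129.87

The wait to go from k to k+1 distinct colours is geometric with mean 32/(32-k).
E[T] = 32/32 + 32/31 + 32/30 + ... + 32/2 + 32/1 = 32·H_{32}.
H_{32} = 4.058, so E[T] = 129.872.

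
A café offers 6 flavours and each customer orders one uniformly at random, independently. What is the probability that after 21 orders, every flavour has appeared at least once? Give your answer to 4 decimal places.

0.8726

Let A_i be the event that flavour i is missing after 21 orders. By inclusion–exclusion on the A_i,
P(all seen) = Σ_{j=0}^{6} (-1)^j C(6,j)((6-j)/6)^21
= 1.00000 - 0.13042 + 0.00301 - 0.00001 + 0.00000 - 0.00000 + 0.00000
= 0.87258.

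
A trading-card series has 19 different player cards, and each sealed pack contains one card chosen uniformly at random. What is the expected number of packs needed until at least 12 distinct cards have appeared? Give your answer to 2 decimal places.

18.14

Going from k to k+1 distinct takes a geometric number of packs with mean 19/(19-k).
Sum over k = 0,...,11: E = 19/19 + 19/18 + 19/17 + ... + 19/9 + 19/8 = 18.143.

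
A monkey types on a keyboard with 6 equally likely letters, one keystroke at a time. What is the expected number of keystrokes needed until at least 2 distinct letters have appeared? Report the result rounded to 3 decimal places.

2.200

Going from k to k+1 distinct takes a geometric number of keystrokes with mean 6/(6-k).
Sum over k = 0,...,1: E = 6/6 + 6/5 = 2.2000.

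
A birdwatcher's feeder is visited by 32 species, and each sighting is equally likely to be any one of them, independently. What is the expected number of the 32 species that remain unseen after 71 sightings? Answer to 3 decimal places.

For each species, P(unseen after 71) = (31/32)^71 = 0.1050.
By linearity of expectation, E[unseen] = 32·(31/32)^71 = 3.3588.

3.359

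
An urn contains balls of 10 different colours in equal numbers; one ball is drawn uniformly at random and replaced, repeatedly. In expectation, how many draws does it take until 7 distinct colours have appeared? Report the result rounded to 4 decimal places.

Going from k to k+1 distinct takes a geometric number of draws with mean 10/(10-k).
Sum over k = 0,...,6: E = 10/10 + 10/9 + 10/8 + ... + 10/5 + 10/4 = 10.95635.

10.9563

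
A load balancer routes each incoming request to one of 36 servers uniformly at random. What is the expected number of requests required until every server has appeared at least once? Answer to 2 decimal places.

150.28

Split into phases: going from k distinct to k+1 distinct takes on average 36/(36-k) requests.
E[T] = 36/36 + 36/35 + 36/34 + ... + 36/2 + 36/1 = 36·H_{36}.
H_{36} = 4.175, so E[T] = 150.284.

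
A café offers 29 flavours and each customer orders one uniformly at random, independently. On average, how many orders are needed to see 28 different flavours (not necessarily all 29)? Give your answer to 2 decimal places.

85.89

With k distinct flavours already seen, the next new one arrives after an expected 29/(29-k) orders.
Sum over k = 0,...,27: E = 29/29 + 29/28 + 29/27 + ... + 29/3 + 29/2 = 85.888.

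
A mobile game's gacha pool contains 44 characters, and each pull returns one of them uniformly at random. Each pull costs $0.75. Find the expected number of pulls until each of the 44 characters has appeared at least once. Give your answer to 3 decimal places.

192.400

The wait to go from k to k+1 distinct characters is geometric with mean 44/(44-k).
E[T] = 44/44 + 44/43 + 44/42 + ... + 44/2 + 44/1 = 44·H_{44}.
H_{44} = 4.3727, so E[T] = 192.3999.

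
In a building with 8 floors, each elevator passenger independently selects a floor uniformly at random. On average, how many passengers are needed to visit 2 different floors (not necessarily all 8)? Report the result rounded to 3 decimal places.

2.143

With k distinct floors already seen, the next new one arrives after an expected 8/(8-k) passengers.
Sum over k = 0,...,1: E = 8/8 + 8/7 = 2.1429.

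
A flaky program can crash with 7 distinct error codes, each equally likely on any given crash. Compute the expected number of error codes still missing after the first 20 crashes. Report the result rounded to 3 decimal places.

For each error code, P(unseen after 20) = (6/7)^20 = 0.0458.
By linearity of expectation, E[unseen] = 7·(6/7)^20 = 0.3207.

0.321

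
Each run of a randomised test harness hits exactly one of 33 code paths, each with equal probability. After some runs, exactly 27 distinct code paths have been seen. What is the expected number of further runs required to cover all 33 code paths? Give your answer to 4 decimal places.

80.8500

With k distinct code paths already seen, the next new one takes an expected 33/(33-k) runs.
Sum over k = 27,...,32: E = 33/6 + 33/5 + 33/4 + 33/3 + 33/2 + 33/1 = 80.85000.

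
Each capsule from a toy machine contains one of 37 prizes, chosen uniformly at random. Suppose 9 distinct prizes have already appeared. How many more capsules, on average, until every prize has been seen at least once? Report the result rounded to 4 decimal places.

The wait to go from k to k+1 distinct prizes is geometric with mean 37/(37-k).
Sum over k = 9,...,36: E = 37/28 + 37/27 + 37/26 + ... + 37/2 + 37/1 = 145.30533.

145.3053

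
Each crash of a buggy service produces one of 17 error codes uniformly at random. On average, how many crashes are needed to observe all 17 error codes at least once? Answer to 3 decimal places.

58.472

Split into phases: going from k distinct to k+1 distinct takes on average 17/(17-k) crashes.
E[T] = 17/17 + 17/16 + 17/15 + ... + 17/2 + 17/1 = 17·H_{17}.
H_{17} = 3.4396, so E[T] = 58.4724.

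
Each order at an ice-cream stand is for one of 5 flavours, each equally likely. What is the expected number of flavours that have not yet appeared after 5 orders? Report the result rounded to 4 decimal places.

1.6384

For each flavour, P(unseen after 5) = (4/5)^5 = 0.32768.
By linearity of expectation, E[unseen] = 5·(4/5)^5 = 1.63840.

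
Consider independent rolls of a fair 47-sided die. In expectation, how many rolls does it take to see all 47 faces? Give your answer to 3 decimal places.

Split into phases: going from k distinct to k+1 distinct takes on average 47/(47-k) rolls.
E[T] = 47/47 + 47/46 + 47/45 + ... + 47/2 + 47/1 = 47·H_{47}.
H_{47} = 4.4380, so E[T] = 208.5843.

208.584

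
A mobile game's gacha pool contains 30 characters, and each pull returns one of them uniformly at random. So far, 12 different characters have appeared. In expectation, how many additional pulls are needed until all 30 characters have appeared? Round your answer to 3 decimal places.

104.853

From k distinct to k+1 distinct takes on average 30/(30-k) pulls.
Sum over k = 12,...,29: E = 30/18 + 30/17 + 30/16 + ... + 30/2 + 30/1 = 104.8532.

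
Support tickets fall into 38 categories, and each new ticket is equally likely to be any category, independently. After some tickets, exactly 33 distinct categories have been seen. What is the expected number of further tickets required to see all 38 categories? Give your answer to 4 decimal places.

With k distinct categories already seen, the next new one takes an expected 38/(38-k) tickets.
Sum over k = 33,...,37: E = 38/5 + 38/4 + 38/3 + 38/2 + 38/1 = 86.76667.

86.7667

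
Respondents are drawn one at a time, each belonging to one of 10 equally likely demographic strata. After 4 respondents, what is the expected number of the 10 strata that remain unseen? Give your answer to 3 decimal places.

For each stratum, P(unseen after 4) = (9/10)^4 = 0.6561.
By linearity of expectation, E[unseen] = 10·(9/10)^4 = 6.5610.

6.561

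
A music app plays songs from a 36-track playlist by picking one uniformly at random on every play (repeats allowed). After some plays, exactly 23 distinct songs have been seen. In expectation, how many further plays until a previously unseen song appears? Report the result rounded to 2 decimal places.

2.77

Each play yields a new song with probability (36-23)/36 = 13/36, so the wait is geometric with mean 36/13.
E = 36/13 = 2.769.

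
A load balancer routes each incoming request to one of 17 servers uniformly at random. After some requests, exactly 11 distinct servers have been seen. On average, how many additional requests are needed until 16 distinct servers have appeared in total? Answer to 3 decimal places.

24.650

From k distinct to k+1 distinct takes on average 17/(17-k) requests.
Sum over k = 11,...,15: E = 17/6 + 17/5 + 17/4 + 17/3 + 17/2 = 24.6500.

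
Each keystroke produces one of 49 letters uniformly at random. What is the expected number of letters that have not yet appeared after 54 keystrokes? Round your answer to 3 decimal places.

For each letter, P(unseen after 54) = (48/49)^54 = 0.3284.
By linearity of expectation, E[unseen] = 49·(48/49)^54 = 16.0929.

16.093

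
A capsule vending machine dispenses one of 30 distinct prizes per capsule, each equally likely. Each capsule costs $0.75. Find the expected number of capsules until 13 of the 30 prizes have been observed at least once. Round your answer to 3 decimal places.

Going from k to k+1 distinct takes a geometric number of capsules with mean 30/(30-k).
Sum over k = 0,...,12: E = 30/30 + 30/29 + 30/28 + ... + 30/19 + 30/18 = 16.6630.

16.663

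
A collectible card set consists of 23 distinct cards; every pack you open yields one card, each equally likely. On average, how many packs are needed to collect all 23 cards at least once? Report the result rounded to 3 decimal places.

85.889

After k distinct cards have appeared, the next pack gives a new one with probability (23-k)/23, so the expected wait for the (k+1)-th is 23/(23-k).
E[T] = 23/23 + 23/22 + 23/21 + ... + 23/2 + 23/1 = 23·H_{23}.
H_{23} = 3.7343, so E[T] = 85.8887.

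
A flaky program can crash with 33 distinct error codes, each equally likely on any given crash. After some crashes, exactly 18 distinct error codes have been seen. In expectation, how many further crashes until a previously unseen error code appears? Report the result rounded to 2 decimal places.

2.20

Each crash yields a new error code with probability (33-18)/33 = 15/33, so the wait is geometric with mean 33/15.
E = 33/15 = 2.200.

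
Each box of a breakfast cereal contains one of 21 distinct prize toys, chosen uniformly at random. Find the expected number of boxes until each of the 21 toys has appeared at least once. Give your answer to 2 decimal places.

76.55

Split into phases: going from k distinct to k+1 distinct takes on average 21/(21-k) boxes.
E[T] = 21/21 + 21/20 + 21/19 + ... + 21/2 + 21/1 = 21·H_{21}.
H_{21} = 3.645, so E[T] = 76.553.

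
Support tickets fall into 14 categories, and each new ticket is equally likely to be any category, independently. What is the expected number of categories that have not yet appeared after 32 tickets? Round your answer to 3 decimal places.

For each category, P(unseen after 32) = (13/14)^32 = 0.0933.
By linearity of expectation, E[unseen] = 14·(13/14)^32 = 1.3068.

1.307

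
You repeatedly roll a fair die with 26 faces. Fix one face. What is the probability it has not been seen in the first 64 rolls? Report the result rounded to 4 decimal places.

0.0813

On each roll the fixed face fails to appear with probability 25/26.
P(still missing after 64) = (25/26)^64 = 0.08126.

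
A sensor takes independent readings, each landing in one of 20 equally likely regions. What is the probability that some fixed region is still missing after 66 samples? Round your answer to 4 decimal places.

On each sample the fixed region fails to appear with probability 19/20.
P(still missing after 66) = (19/20)^66 = 0.03387.

0.0339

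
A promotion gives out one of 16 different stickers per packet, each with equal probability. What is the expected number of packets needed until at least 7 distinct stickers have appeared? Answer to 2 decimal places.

8.83

With k distinct stickers already seen, the next new one arrives after an expected 16/(16-k) packets.
Sum over k = 0,...,6: E = 16/16 + 16/15 + 16/14 + ... + 16/11 + 16/10 = 8.828.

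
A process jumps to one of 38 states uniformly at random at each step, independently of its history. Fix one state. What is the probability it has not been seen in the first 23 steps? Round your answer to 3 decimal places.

On each step the fixed state fails to appear with probability 37/38.
P(still missing after 23) = (37/38)^23 = 0.5415.

0.542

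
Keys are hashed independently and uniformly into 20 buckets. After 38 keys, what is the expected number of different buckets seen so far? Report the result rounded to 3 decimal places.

For each bucket, P(seen in 38 keys) = 1 - (19/20)^38 = 0.8576.
By linearity of expectation, E[distinct seen] = 20·(1 - (19/20)^38) = 17.1521.

17.152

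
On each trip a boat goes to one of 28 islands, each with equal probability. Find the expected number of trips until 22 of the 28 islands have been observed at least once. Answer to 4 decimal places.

With k distinct islands already seen, the next new one arrives after an expected 28/(28-k) trips.
Sum over k = 0,...,21: E = 28/28 + 28/27 + 28/26 + ... + 28/8 + 28/7 = 41.36079.

41.3608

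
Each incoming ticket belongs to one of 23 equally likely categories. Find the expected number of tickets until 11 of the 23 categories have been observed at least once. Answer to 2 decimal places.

Going from k to k+1 distinct takes a geometric number of tickets with mean 23/(23-k).
Sum over k = 0,...,10: E = 23/23 + 23/22 + 23/21 + ... + 23/14 + 23/13 = 14.515.

14.51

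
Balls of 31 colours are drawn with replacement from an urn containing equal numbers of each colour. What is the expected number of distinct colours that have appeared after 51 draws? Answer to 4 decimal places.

25.1776

For each colour, P(seen in 51 draws) = 1 - (30/31)^51 = 0.81218.
By linearity of expectation, E[distinct seen] = 31·(1 - (30/31)^51) = 25.17764.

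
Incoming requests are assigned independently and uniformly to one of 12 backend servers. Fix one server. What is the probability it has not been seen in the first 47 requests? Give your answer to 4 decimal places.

0.0167

On each request the fixed server fails to appear with probability 11/12.
P(still missing after 47) = (11/12)^47 = 0.01675.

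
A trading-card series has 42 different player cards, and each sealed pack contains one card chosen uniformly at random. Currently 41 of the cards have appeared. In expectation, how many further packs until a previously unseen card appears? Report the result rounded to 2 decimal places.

42.00

The number of packs until the next new card is geometric with success probability 1/42, so its mean is 42/1.
E = 42/1 = 42.000.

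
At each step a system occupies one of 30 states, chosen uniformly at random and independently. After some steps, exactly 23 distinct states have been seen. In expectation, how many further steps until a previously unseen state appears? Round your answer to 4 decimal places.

The number of steps until the next new state is geometric with success probability 7/30, so its mean is 30/7.
E = 30/7 = 4.28571.

4.2857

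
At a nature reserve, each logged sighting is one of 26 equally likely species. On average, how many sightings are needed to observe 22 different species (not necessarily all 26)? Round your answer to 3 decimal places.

46.048

With k distinct species already seen, the next new one arrives after an expected 26/(26-k) sightings.
Sum over k = 0,...,21: E = 26/26 + 26/25 + 26/24 + ... + 26/6 + 26/5 = 46.0482.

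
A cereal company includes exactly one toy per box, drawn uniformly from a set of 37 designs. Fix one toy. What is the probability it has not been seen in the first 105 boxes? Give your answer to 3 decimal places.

0.056

On each box the fixed toy fails to appear with probability 36/37.
P(still missing after 105) = (36/37)^105 = 0.0563.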